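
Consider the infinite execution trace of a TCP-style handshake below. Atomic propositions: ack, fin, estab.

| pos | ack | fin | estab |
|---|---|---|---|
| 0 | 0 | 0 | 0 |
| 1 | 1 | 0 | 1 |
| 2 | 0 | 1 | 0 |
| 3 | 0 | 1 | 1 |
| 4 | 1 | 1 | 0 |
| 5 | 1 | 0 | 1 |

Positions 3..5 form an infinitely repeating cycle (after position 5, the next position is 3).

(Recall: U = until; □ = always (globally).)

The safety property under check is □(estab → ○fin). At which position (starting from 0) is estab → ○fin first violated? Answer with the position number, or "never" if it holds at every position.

never

estab → ○fin holds at every position 0..5, and those are all the positions the trace ever visits, so the invariant □(estab → ○fin) is never violated.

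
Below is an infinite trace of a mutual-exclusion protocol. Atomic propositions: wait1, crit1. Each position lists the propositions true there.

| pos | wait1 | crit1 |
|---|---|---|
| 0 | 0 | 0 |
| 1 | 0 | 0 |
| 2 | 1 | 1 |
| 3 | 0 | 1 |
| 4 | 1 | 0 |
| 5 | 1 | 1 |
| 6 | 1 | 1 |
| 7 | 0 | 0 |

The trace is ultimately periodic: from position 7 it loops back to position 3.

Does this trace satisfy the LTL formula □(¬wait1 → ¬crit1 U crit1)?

Holds

¬wait1 → ¬crit1 U crit1 holds at every position 0..7, and those are all positions ever visited, so □(¬wait1 → ¬crit1 U crit1) holds.
Positions where ¬wait1 holds: 0, 1, 3, 7.
Check ¬crit1 U crit1 at each: 0→ok, 1→ok, 3→ok, 7→ok.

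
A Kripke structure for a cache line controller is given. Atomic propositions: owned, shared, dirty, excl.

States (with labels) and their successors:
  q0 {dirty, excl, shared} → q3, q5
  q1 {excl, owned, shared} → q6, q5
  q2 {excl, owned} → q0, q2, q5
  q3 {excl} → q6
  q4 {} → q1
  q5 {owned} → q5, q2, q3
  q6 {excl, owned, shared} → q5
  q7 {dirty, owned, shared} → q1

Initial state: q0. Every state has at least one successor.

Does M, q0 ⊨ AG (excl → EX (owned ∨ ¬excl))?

Yes

States satisfying excl → EX (owned ∨ ¬excl): {q0, q1, q2, q3, q4, q5, q6, q7}.
States satisfying AG (excl → EX (owned ∨ ¬excl)): {q0, q1, q2, q3, q4, q5, q6, q7}.
Every state reachable from q0 satisfies excl → EX (owned ∨ ¬excl).
q0 ∈ Sat(AG (excl → EX (owned ∨ ¬excl))).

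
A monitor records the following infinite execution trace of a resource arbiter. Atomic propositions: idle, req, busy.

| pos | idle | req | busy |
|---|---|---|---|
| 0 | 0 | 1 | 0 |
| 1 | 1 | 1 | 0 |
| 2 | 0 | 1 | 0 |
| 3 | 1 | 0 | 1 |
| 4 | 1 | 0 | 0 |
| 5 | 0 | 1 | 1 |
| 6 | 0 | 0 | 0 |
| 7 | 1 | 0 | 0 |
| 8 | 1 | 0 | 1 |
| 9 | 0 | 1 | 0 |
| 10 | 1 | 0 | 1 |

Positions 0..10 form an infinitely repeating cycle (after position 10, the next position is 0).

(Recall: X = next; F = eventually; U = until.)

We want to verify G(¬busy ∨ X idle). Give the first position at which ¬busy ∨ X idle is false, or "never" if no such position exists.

Check ¬busy ∨ X idle at each position in order: 0 ✓, 1 ✓, 2 ✓, 3 ✓, 4 ✓.
At position 5 the labels are {busy, req} and the next position 6 has {}, so ¬busy ∨ X idle is false there. This is the first violation.

5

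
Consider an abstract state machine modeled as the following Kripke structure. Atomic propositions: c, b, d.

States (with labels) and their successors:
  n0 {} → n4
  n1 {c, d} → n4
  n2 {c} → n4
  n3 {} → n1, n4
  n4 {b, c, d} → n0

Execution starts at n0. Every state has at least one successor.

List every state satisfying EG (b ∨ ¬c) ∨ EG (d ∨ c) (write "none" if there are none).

{n0, n3, n4}

States satisfying b ∨ ¬c: {n0, n3, n4}.
States satisfying EG (b ∨ ¬c): {n0, n3, n4}.
States satisfying d ∨ c: {n1, n2, n4}.
States satisfying EG (d ∨ c): ∅.
States satisfying EG (b ∨ ¬c) ∨ EG (d ∨ c): {n0, n3, n4}.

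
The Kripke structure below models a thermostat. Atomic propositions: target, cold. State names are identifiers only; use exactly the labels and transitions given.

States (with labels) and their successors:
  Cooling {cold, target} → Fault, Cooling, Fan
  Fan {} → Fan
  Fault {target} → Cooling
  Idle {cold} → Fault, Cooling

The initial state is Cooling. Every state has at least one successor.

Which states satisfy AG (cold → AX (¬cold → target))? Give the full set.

{Fan}

States satisfying cold → AX (¬cold → target): {Fan, Fault, Idle}.
States satisfying AG (cold → AX (¬cold → target)): {Fan}.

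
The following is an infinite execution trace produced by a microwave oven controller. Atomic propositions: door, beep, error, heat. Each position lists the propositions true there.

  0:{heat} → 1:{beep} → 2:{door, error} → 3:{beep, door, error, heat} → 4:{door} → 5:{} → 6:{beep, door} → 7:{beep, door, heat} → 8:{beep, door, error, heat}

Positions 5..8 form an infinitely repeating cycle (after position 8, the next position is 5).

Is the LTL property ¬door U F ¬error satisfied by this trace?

Yes

Walking from position 0: F ¬error first holds at position 0, and ¬door holds at every earlier position along the way, so ¬door U F ¬error holds.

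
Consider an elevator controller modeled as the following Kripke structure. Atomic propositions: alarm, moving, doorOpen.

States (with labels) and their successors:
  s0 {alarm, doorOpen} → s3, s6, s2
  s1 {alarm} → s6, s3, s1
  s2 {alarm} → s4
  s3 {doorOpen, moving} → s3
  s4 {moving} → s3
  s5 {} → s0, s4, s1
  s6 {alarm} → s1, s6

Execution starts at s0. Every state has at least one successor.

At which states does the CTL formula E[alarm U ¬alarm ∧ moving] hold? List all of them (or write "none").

States satisfying alarm: {s0, s1, s2, s6}.
States satisfying ¬alarm ∧ moving: {s3, s4}.
States satisfying E[alarm U ¬alarm ∧ moving]: {s0, s1, s2, s3, s4, s6}.

{s0, s1, s2, s3, s4, s6}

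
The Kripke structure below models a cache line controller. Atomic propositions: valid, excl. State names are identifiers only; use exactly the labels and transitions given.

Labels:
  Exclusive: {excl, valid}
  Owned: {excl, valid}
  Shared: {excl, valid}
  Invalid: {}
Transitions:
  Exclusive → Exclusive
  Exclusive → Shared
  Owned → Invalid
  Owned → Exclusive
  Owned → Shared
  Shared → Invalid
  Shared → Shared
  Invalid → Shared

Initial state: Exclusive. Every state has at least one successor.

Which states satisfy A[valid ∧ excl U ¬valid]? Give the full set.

{Invalid}

States satisfying valid ∧ excl: {Exclusive, Owned, Shared}.
States satisfying ¬valid: {Invalid}.
States satisfying A[valid ∧ excl U ¬valid]: {Invalid}.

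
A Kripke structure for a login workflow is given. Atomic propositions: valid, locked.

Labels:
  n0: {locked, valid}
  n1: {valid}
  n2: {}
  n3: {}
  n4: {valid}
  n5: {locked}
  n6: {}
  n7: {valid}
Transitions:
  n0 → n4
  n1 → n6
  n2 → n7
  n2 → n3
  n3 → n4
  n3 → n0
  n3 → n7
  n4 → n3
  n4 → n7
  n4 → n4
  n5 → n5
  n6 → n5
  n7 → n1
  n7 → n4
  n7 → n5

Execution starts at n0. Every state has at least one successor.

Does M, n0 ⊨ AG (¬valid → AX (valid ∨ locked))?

States satisfying ¬valid → AX (valid ∨ locked): {n0, n1, n3, n4, n5, n6, n7}.
States satisfying AG (¬valid → AX (valid ∨ locked)): {n0, n1, n3, n4, n5, n6, n7}.
Every state reachable from n0 satisfies ¬valid → AX (valid ∨ locked).
n0 ∈ Sat(AG (¬valid → AX (valid ∨ locked))).

Yes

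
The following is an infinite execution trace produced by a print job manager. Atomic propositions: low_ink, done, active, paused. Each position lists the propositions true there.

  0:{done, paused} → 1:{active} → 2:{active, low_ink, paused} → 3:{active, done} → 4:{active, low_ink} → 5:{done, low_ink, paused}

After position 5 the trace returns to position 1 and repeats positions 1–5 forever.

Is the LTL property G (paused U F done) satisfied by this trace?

paused U F done holds at every position 0..5, and those are all positions ever visited, so G (paused U F done) holds.

Satisfied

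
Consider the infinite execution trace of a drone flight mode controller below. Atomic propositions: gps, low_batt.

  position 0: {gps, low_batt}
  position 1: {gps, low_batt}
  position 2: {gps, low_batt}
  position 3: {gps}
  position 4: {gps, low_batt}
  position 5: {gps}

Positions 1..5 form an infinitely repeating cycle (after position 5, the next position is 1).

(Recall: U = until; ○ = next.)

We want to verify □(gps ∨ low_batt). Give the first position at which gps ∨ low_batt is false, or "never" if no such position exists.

never

gps ∨ low_batt holds at every position 0..5, and those are all the positions the trace ever visits, so the invariant □(gps ∨ low_batt) is never violated.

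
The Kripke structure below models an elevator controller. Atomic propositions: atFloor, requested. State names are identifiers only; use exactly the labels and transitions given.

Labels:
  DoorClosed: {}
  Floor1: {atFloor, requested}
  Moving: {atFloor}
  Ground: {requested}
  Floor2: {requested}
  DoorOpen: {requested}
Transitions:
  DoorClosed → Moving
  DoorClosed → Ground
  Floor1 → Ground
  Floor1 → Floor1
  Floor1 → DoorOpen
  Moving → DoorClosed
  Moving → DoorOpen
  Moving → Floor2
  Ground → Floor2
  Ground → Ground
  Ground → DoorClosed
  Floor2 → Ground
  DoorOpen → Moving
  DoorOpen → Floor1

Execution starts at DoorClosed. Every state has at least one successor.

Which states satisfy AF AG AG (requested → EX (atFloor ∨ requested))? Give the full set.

States satisfying AG AG (requested → EX (atFloor ∨ requested)): {DoorClosed, Floor1, Moving, Ground, Floor2, DoorOpen}.
States satisfying AF AG AG (requested → EX (atFloor ∨ requested)): {DoorClosed, Floor1, Moving, Ground, Floor2, DoorOpen}.

{DoorClosed, Floor1, Moving, Ground, Floor2, DoorOpen}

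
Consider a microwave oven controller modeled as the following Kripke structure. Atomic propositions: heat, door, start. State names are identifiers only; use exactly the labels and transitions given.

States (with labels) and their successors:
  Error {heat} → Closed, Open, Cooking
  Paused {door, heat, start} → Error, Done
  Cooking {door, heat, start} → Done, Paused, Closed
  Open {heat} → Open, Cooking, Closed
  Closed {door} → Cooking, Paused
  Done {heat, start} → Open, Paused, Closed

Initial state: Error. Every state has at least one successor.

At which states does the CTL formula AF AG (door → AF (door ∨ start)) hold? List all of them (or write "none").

{Error, Paused, Cooking, Open, Closed, Done}

States satisfying AG (door → AF (door ∨ start)): {Error, Paused, Cooking, Open, Closed, Done}.
States satisfying AF AG (door → AF (door ∨ start)): {Error, Paused, Cooking, Open, Closed, Done}.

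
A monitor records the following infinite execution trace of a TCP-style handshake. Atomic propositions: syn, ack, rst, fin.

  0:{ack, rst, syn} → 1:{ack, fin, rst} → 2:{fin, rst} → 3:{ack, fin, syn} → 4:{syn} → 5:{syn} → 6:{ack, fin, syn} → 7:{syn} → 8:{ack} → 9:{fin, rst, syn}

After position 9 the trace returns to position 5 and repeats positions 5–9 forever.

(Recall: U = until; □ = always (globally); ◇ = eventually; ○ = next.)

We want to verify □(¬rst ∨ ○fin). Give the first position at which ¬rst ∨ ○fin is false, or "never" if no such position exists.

Check ¬rst ∨ ○fin at each position in order: 0 ✓, 1 ✓, 2 ✓, 3 ✓, 4 ✓, 5 ✓, 6 ✓, 7 ✓, 8 ✓.
At position 9 the labels are {fin, rst, syn} and the next position 5 has {syn}, so ¬rst ∨ ○fin is false there. This is the first violation.

9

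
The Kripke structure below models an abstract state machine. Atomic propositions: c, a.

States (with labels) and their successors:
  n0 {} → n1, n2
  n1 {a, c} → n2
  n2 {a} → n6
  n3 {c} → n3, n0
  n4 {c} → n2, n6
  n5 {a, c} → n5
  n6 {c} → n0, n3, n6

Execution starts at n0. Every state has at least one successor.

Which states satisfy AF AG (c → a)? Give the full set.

States satisfying AG (c → a): {n5}.
States satisfying AF AG (c → a): {n5}.

{n5}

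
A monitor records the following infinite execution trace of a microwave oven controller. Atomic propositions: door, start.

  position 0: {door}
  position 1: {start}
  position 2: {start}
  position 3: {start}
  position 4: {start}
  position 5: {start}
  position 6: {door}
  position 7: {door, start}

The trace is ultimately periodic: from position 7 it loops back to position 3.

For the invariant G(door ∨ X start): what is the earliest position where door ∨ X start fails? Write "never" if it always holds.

5

Check door ∨ X start at each position in order: 0 ✓, 1 ✓, 2 ✓, 3 ✓, 4 ✓.
At position 5 the labels are {start} and the next position 6 has {door}, so door ∨ X start is false there. This is the first violation.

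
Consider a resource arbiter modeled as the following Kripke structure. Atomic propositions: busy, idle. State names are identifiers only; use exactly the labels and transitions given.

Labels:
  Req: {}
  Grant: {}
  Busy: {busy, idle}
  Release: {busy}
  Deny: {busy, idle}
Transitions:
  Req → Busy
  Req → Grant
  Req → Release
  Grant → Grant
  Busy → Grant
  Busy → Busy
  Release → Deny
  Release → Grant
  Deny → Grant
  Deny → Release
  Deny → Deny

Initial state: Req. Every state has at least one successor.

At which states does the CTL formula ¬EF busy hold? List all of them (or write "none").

{Grant}

States satisfying busy: {Busy, Release, Deny}.
States satisfying EF busy: {Req, Busy, Release, Deny}.
States satisfying ¬EF busy: {Grant}.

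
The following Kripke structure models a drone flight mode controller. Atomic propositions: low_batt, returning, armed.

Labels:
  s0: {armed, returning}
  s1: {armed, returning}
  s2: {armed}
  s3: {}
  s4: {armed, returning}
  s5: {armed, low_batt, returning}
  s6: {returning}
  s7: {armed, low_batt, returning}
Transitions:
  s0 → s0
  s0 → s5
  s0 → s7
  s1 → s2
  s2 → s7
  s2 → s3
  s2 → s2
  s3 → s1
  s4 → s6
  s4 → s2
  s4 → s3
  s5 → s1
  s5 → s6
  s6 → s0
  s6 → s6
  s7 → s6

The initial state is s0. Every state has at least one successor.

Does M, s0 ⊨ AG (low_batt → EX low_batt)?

States satisfying low_batt → EX low_batt: {s0, s1, s2, s3, s4, s6}.
States satisfying AG (low_batt → EX low_batt): ∅.
s5 is reachable from s0 and violates low_batt → EX low_batt, so AG fails at s0.
s0 ∉ Sat(AG (low_batt → EX low_batt)).

Does not hold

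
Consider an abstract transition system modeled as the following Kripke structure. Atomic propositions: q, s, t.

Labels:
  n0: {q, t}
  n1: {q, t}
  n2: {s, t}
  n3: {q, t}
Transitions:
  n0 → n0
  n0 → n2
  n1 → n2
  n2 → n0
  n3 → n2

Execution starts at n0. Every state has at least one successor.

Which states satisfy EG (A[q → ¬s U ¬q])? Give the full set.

States satisfying A[q → ¬s U ¬q]: {n1, n2, n3}.
States satisfying EG (A[q → ¬s U ¬q]): ∅.

none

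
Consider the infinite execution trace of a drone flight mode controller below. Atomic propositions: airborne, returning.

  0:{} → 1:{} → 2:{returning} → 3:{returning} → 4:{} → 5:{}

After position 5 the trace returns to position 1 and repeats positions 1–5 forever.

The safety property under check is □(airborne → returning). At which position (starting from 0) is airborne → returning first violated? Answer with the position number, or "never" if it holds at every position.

airborne → returning holds at every position 0..5, and those are all the positions the trace ever visits, so the invariant □(airborne → returning) is never violated.

never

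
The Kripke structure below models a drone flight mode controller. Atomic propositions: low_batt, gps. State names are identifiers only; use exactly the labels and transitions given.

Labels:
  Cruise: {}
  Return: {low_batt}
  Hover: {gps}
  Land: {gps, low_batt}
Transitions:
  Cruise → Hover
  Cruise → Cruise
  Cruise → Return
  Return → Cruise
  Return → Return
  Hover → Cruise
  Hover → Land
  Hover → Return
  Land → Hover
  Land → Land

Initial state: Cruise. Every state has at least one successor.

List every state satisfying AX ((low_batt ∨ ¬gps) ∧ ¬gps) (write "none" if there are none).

States satisfying (low_batt ∨ ¬gps) ∧ ¬gps: {Cruise, Return}.
States satisfying AX ((low_batt ∨ ¬gps) ∧ ¬gps): {Return}.

{Return}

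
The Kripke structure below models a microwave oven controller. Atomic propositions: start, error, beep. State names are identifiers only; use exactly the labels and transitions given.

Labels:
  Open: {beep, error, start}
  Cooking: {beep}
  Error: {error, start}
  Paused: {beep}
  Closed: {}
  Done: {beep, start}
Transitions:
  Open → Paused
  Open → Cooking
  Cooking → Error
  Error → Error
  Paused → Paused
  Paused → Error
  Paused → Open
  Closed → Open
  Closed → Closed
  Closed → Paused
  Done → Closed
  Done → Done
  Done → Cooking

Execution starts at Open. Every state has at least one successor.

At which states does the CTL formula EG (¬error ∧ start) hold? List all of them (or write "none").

States satisfying ¬error ∧ start: {Done}.
States satisfying EG (¬error ∧ start): {Done}.

{Done}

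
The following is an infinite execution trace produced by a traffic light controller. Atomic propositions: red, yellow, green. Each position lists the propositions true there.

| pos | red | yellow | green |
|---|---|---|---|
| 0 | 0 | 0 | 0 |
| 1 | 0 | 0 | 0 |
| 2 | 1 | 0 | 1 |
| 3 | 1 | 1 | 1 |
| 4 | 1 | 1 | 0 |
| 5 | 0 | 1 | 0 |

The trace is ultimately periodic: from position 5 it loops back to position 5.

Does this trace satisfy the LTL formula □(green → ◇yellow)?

Holds

green → ◇yellow holds at every position 0..5, and those are all positions ever visited, so □(green → ◇yellow) holds.
Positions where green holds: 2, 3.
Check ◇yellow at each: 2→ok, 3→ok.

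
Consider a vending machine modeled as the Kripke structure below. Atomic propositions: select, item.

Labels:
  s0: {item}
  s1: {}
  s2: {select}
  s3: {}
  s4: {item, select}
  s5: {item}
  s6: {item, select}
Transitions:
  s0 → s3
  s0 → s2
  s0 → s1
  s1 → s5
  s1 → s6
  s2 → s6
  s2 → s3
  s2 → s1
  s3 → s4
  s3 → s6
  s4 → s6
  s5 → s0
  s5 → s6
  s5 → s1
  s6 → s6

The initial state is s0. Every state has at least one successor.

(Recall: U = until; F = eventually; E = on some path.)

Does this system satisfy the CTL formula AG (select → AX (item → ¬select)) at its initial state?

States satisfying select → AX (item → ¬select): {s0, s1, s3, s5}.
States satisfying AG (select → AX (item → ¬select)): ∅.
s2 is reachable from s0 and violates select → AX (item → ¬select), so AG fails at s0.
s0 ∉ Sat(AG (select → AX (item → ¬select))).

Does not hold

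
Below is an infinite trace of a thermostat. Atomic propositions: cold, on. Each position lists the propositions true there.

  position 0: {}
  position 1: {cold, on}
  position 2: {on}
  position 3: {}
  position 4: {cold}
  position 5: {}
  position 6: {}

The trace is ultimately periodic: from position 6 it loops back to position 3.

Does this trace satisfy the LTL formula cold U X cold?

Yes

Walking from position 0: X cold first holds at position 0, and cold holds at every earlier position along the way, so cold U X cold holds.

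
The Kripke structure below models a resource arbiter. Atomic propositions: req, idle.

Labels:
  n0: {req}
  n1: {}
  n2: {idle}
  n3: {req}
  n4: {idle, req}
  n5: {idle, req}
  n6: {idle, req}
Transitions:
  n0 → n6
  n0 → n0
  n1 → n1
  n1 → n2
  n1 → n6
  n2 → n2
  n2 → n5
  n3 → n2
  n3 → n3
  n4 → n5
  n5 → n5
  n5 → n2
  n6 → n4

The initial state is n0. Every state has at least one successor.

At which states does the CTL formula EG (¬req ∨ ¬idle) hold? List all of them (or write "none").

States satisfying ¬req ∨ ¬idle: {n0, n1, n2, n3}.
States satisfying EG (¬req ∨ ¬idle): {n0, n1, n2, n3}.

{n0, n1, n2, n3}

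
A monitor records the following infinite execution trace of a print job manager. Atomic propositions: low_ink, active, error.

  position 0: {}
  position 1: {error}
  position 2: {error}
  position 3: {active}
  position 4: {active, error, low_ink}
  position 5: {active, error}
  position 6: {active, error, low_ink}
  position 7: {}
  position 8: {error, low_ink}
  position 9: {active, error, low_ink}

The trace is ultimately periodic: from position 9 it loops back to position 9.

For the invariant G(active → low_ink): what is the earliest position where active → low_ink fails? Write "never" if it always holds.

Check active → low_ink at each position in order: 0 ✓, 1 ✓, 2 ✓.
At position 3 the labels are {active}, so active → low_ink is false there. This is the first violation.

3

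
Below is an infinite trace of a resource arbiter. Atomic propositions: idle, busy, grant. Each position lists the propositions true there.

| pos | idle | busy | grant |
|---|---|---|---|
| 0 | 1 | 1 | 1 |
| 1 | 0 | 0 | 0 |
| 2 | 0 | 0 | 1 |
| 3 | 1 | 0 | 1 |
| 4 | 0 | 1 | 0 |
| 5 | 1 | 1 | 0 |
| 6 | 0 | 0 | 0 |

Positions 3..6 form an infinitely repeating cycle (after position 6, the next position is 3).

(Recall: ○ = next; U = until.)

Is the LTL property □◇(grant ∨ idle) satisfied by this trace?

Holds

◇(grant ∨ idle) holds at every position 0..6, and those are all positions ever visited, so □◇(grant ∨ idle) holds.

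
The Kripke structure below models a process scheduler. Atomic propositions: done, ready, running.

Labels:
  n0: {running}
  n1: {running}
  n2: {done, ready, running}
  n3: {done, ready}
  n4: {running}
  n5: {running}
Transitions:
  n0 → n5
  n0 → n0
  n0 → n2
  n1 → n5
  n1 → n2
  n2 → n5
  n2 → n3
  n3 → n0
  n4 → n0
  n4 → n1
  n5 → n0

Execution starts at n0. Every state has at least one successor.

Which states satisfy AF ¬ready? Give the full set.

States satisfying ¬ready: {n0, n1, n4, n5}.
States satisfying AF ¬ready: {n0, n1, n2, n3, n4, n5}.

{n0, n1, n2, n3, n4, n5}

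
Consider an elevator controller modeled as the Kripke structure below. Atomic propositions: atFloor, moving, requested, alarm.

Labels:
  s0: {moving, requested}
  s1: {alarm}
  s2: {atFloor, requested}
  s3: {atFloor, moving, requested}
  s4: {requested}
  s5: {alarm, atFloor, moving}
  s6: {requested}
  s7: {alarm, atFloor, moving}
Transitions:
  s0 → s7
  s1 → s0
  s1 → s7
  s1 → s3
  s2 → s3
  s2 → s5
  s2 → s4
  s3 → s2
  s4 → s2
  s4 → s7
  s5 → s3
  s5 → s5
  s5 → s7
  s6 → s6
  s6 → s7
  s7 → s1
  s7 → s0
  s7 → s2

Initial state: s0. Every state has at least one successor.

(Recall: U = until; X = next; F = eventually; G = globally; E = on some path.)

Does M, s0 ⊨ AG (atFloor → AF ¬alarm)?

Violated

States satisfying atFloor → AF ¬alarm: {s0, s1, s2, s3, s4, s6}.
States satisfying AG (atFloor → AF ¬alarm): ∅.
s5 is reachable from s0 and violates atFloor → AF ¬alarm, so AG fails at s0.
s0 ∉ Sat(AG (atFloor → AF ¬alarm)).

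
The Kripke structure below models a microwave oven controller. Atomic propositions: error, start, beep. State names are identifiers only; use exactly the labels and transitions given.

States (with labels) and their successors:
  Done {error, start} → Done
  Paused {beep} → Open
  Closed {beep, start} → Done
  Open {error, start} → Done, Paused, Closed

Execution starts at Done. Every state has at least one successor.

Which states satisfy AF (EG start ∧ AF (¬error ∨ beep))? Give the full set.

{Closed}

States satisfying EG start ∧ AF (¬error ∨ beep): {Closed}.
States satisfying AF (EG start ∧ AF (¬error ∨ beep)): {Closed}.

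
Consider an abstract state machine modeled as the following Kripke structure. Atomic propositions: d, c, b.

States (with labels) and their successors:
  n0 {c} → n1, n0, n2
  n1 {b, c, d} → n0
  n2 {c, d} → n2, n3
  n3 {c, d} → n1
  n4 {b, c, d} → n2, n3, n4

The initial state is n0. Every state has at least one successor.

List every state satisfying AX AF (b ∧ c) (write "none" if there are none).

{n3}

States satisfying AF (b ∧ c): {n1, n3, n4}.
States satisfying AX AF (b ∧ c): {n3}.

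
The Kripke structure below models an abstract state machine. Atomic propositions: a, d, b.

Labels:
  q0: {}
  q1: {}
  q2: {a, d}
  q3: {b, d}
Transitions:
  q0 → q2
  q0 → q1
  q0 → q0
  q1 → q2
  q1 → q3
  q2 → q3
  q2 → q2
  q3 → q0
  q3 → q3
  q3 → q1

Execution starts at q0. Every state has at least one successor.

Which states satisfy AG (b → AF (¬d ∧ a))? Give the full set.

none

States satisfying b → AF (¬d ∧ a): {q0, q1, q2}.
States satisfying AG (b → AF (¬d ∧ a)): ∅.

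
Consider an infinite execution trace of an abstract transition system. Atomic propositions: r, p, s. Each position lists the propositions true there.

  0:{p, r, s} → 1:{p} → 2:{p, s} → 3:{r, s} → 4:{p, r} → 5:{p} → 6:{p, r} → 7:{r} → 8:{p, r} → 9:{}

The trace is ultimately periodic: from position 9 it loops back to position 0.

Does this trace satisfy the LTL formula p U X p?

Walking from position 0: X p first holds at position 0, and p holds at every earlier position along the way, so p U X p holds.

Satisfied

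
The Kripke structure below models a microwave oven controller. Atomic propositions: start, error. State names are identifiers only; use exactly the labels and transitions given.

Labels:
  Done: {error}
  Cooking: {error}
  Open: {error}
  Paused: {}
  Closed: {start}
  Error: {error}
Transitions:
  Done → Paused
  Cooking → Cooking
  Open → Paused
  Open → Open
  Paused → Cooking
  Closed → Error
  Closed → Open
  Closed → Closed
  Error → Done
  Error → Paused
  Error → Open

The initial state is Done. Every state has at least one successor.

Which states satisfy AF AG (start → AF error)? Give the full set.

States satisfying AG (start → AF error): {Done, Cooking, Open, Paused, Error}.
States satisfying AF AG (start → AF error): {Done, Cooking, Open, Paused, Error}.

{Done, Cooking, Open, Paused, Error}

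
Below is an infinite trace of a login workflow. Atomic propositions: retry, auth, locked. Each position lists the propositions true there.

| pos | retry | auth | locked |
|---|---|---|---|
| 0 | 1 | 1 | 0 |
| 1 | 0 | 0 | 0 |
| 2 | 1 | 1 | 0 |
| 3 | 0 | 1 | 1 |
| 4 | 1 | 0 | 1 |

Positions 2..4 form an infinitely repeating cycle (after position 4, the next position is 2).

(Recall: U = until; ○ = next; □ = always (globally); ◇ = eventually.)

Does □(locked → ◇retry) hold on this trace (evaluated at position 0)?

Holds

locked → ◇retry holds at every position 0..4, and those are all positions ever visited, so □(locked → ◇retry) holds.
Positions where locked holds: 3, 4.
Check ◇retry at each: 3→ok, 4→ok.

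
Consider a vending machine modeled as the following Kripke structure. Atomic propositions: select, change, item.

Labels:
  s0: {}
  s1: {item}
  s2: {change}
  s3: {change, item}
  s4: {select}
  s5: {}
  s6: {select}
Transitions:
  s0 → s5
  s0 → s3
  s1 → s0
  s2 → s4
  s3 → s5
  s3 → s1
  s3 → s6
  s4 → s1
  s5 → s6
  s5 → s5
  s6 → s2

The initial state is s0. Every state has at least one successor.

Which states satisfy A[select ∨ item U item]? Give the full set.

States satisfying select ∨ item: {s1, s3, s4, s6}.
States satisfying item: {s1, s3}.
States satisfying A[select ∨ item U item]: {s1, s3, s4}.

{s1, s3, s4}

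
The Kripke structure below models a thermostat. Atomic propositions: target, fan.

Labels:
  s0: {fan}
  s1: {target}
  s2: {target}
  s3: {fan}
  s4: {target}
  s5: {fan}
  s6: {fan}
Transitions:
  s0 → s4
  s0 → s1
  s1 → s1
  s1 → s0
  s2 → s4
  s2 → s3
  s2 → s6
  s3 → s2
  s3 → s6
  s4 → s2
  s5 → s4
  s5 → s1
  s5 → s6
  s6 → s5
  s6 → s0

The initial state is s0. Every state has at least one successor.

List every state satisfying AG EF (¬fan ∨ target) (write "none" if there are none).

States satisfying EF (¬fan ∨ target): {s0, s1, s2, s3, s4, s5, s6}.
States satisfying AG EF (¬fan ∨ target): {s0, s1, s2, s3, s4, s5, s6}.

{s0, s1, s2, s3, s4, s5, s6}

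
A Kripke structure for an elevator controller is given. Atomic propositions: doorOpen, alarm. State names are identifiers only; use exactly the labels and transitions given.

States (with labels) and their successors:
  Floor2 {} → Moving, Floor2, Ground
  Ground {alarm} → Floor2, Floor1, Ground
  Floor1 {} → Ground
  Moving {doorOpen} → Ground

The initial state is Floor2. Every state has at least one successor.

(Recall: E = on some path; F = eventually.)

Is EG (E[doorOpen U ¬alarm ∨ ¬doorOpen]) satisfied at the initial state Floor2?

States satisfying E[doorOpen U ¬alarm ∨ ¬doorOpen]: {Floor2, Ground, Floor1, Moving}.
States satisfying EG (E[doorOpen U ¬alarm ∨ ¬doorOpen]): {Floor2, Ground, Floor1, Moving}.
Floor2 ∈ Sat(EG (E[doorOpen U ¬alarm ∨ ¬doorOpen])).

Yes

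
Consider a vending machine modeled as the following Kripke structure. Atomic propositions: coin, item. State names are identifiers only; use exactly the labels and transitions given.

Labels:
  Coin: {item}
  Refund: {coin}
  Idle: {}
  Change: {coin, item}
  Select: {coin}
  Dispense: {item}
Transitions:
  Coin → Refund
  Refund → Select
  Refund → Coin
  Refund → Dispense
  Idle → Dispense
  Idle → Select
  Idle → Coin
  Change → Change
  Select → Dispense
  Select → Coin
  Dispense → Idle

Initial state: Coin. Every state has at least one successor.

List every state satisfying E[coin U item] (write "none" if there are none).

States satisfying coin: {Refund, Change, Select}.
States satisfying item: {Coin, Change, Dispense}.
States satisfying E[coin U item]: {Coin, Refund, Change, Select, Dispense}.

{Coin, Refund, Change, Select, Dispense}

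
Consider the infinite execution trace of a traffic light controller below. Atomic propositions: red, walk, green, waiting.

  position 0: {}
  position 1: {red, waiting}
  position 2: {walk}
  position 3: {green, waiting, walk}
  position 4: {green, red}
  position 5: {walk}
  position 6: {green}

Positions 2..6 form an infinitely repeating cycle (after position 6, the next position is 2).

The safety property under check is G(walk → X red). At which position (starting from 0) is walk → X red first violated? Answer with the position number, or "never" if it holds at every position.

2

Check walk → X red at each position in order: 0 ✓, 1 ✓.
At position 2 the labels are {walk} and the next position 3 has {green, waiting, walk}, so walk → X red is false there. This is the first violation.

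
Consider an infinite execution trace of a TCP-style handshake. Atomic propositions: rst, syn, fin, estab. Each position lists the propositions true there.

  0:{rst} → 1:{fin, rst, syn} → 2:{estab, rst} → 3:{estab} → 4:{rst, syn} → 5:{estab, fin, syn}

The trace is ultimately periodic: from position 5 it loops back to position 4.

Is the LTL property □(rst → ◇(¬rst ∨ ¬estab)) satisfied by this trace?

rst → ◇(¬rst ∨ ¬estab) holds at every position 0..5, and those are all positions ever visited, so □(rst → ◇(¬rst ∨ ¬estab)) holds.
Positions where rst holds: 0, 1, 2, 4.
Check ◇(¬rst ∨ ¬estab) at each: 0→ok, 1→ok, 2→ok, 4→ok.

Yes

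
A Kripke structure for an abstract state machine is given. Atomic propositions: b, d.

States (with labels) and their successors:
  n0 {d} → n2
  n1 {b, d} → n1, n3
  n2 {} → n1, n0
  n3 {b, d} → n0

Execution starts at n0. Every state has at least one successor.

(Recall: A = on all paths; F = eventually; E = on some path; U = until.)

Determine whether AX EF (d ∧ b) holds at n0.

States satisfying EF (d ∧ b): {n0, n1, n2, n3}.
States satisfying AX EF (d ∧ b): {n0, n1, n2, n3}.
n0 ∈ Sat(AX EF (d ∧ b)).

Yes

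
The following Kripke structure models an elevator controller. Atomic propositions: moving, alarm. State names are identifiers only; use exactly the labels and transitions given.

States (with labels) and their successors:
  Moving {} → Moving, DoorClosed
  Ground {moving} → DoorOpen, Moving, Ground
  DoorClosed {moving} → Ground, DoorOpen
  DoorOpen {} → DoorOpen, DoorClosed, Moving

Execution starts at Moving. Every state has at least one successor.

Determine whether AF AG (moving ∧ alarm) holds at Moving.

Does not hold

States satisfying AG (moving ∧ alarm): ∅.
States satisfying AF AG (moving ∧ alarm): ∅.
There is a path from Moving along which AG (moving ∧ alarm) never holds.
Moving ∉ Sat(AF AG (moving ∧ alarm)).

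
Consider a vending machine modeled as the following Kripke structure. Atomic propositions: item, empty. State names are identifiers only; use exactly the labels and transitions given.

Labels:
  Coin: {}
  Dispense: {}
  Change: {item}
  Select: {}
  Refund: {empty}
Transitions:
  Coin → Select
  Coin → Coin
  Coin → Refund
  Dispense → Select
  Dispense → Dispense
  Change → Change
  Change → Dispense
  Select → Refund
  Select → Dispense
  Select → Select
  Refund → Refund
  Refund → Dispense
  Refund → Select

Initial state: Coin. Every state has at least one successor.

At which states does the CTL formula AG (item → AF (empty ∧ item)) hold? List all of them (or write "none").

{Coin, Dispense, Select, Refund}

States satisfying item → AF (empty ∧ item): {Coin, Dispense, Select, Refund}.
States satisfying AG (item → AF (empty ∧ item)): {Coin, Dispense, Select, Refund}.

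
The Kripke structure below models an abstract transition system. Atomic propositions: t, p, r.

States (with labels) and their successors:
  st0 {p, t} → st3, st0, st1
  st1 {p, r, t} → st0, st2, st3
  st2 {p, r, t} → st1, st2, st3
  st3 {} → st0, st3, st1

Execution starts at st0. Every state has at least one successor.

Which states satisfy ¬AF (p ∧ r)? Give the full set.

States satisfying p ∧ r: {st1, st2}.
States satisfying AF (p ∧ r): {st1, st2}.
States satisfying ¬AF (p ∧ r): {st0, st3}.

{st0, st3}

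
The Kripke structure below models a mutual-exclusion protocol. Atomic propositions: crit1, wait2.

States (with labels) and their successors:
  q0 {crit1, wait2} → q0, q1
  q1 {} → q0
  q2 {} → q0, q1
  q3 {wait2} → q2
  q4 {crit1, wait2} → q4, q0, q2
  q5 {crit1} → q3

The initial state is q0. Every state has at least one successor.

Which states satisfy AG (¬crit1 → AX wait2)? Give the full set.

States satisfying ¬crit1 → AX wait2: {q0, q1, q4, q5}.
States satisfying AG (¬crit1 → AX wait2): {q0, q1}.

{q0, q1}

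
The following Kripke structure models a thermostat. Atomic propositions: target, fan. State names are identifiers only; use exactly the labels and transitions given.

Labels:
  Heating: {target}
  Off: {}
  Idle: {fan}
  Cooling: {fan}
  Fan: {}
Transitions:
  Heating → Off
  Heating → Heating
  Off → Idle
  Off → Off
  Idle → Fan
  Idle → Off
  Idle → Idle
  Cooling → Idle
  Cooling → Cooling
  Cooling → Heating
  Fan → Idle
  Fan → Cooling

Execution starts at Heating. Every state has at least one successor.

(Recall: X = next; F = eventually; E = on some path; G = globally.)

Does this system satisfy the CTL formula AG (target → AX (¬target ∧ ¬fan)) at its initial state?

States satisfying target → AX (¬target ∧ ¬fan): {Off, Idle, Cooling, Fan}.
States satisfying AG (target → AX (¬target ∧ ¬fan)): ∅.
Heating is reachable from Heating and violates target → AX (¬target ∧ ¬fan), so AG fails at Heating.
Heating ∉ Sat(AG (target → AX (¬target ∧ ¬fan))).

Violated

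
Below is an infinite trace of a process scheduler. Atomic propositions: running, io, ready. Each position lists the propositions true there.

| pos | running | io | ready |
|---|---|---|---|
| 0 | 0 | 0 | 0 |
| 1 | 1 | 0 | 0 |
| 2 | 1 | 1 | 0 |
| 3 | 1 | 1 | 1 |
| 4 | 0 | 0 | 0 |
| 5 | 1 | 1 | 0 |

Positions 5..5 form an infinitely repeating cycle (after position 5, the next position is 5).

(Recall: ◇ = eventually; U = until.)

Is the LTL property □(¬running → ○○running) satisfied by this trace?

Yes

¬running → ○○running holds at every position 0..5, and those are all positions ever visited, so □(¬running → ○○running) holds.
Positions where ¬running holds: 0, 4.
Check ○○running at each: 0→ok, 4→ok.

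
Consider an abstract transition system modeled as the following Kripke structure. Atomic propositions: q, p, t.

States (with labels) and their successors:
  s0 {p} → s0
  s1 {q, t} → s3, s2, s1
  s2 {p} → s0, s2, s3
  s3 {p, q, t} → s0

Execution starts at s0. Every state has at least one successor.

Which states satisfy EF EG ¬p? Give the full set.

{s1}

States satisfying EG ¬p: {s1}.
States satisfying EF EG ¬p: {s1}.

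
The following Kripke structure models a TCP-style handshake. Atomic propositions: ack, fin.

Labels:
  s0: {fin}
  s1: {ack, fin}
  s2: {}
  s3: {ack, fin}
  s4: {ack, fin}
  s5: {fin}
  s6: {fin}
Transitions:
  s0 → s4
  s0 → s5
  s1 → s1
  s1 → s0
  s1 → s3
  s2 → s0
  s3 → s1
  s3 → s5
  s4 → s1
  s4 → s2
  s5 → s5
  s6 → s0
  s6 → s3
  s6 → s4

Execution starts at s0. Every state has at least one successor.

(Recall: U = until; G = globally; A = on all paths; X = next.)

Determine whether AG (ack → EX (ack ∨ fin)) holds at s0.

States satisfying ack → EX (ack ∨ fin): {s0, s1, s2, s3, s4, s5, s6}.
States satisfying AG (ack → EX (ack ∨ fin)): {s0, s1, s2, s3, s4, s5, s6}.
Every state reachable from s0 satisfies ack → EX (ack ∨ fin).
s0 ∈ Sat(AG (ack → EX (ack ∨ fin))).

Yes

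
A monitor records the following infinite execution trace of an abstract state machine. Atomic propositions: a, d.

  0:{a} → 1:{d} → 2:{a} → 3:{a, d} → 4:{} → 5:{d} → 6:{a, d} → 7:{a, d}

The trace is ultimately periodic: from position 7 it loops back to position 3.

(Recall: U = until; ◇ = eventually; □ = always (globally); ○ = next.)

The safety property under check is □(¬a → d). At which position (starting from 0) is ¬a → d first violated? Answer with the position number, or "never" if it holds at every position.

4

Check ¬a → d at each position in order: 0 ✓, 1 ✓, 2 ✓, 3 ✓.
At position 4 the labels are {}, so ¬a → d is false there. This is the first violation.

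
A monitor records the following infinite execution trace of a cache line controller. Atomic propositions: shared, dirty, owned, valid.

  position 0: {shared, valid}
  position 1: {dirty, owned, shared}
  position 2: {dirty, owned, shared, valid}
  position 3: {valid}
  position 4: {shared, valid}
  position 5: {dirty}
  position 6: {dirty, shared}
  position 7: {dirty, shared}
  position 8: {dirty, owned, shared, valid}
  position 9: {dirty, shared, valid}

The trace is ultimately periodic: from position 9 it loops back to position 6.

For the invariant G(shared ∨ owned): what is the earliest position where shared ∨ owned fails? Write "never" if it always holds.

Check shared ∨ owned at each position in order: 0 ✓, 1 ✓, 2 ✓.
At position 3 the labels are {valid}, so shared ∨ owned is false there. This is the first violation.

3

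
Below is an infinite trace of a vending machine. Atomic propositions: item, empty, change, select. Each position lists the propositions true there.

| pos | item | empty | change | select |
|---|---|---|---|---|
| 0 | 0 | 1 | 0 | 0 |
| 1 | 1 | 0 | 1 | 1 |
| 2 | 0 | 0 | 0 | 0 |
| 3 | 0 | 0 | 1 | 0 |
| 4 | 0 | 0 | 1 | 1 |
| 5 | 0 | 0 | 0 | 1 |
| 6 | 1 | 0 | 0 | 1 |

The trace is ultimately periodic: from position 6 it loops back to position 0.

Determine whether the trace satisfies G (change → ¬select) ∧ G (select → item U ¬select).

change → ¬select must hold at every position from 0 onward. It fails at position 1, so G (change → ¬select) is false.
Positions where change holds: 1, 3, 4.
Check ¬select at each: 1→fails, 3→ok, 4→fails.
select → item U ¬select must hold at every position from 0 onward. It fails at position 4, so G (select → item U ¬select) is false.
Positions where select holds: 1, 4, 5, 6.
Check item U ¬select at each: 1→ok, 4→fails, 5→fails, 6→ok.
At position 0: G (change → ¬select) is false; G (select → item U ¬select) is false; so G (change → ¬select) ∧ G (select → item U ¬select) is false.

No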